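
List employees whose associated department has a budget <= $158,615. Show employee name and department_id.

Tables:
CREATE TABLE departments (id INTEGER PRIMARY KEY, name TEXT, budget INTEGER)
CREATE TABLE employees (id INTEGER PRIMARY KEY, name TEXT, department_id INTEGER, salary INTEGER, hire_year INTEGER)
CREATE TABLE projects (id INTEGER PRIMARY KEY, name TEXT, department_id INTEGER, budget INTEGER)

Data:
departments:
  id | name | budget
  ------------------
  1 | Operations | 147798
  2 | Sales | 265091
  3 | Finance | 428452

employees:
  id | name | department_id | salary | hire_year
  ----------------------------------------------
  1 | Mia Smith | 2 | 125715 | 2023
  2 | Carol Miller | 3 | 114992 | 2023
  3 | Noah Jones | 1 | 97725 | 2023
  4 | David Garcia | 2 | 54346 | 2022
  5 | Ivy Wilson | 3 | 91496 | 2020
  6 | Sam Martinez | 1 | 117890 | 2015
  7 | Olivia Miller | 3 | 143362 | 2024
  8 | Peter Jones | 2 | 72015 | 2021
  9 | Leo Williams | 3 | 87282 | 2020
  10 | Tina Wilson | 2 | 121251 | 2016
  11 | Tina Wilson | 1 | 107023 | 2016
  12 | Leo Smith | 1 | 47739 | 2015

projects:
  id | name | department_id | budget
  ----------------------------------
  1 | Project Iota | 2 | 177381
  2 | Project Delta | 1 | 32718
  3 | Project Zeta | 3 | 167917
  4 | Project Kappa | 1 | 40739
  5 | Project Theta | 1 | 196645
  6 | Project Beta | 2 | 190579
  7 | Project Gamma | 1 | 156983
SELECT name, department_id FROM employees WHERE department_id IN (SELECT id FROM departments WHERE budget <= 158615)

Execution result:
name | department_id
Noah Jones | 1
Sam Martinez | 1
Tina Wilson | 1
Leo Smith | 1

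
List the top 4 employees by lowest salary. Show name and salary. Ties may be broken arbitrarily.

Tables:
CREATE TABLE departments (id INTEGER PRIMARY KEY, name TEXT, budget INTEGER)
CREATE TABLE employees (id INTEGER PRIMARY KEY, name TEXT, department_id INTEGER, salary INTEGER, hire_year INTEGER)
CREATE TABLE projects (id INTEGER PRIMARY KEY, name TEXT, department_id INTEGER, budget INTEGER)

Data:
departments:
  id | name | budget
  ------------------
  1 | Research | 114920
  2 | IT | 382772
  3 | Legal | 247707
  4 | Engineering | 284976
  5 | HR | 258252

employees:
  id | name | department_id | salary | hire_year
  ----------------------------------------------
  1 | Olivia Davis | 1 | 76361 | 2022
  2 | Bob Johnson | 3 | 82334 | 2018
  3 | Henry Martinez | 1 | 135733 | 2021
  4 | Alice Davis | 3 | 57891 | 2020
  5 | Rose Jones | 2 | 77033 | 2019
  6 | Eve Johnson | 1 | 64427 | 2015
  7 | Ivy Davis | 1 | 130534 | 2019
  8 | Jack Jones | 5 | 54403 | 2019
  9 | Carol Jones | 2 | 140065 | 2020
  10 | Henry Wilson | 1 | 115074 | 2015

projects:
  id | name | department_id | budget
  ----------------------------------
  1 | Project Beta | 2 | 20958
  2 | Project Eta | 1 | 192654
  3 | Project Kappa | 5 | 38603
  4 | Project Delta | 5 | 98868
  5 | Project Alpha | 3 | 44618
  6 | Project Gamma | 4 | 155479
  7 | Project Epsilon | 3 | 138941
SELECT name, salary FROM employees ORDER BY salary ASC LIMIT 4

Execution result:
name | salary
Jack Jones | 54403
Alice Davis | 57891
Eve Johnson | 64427
Olivia Davis | 76361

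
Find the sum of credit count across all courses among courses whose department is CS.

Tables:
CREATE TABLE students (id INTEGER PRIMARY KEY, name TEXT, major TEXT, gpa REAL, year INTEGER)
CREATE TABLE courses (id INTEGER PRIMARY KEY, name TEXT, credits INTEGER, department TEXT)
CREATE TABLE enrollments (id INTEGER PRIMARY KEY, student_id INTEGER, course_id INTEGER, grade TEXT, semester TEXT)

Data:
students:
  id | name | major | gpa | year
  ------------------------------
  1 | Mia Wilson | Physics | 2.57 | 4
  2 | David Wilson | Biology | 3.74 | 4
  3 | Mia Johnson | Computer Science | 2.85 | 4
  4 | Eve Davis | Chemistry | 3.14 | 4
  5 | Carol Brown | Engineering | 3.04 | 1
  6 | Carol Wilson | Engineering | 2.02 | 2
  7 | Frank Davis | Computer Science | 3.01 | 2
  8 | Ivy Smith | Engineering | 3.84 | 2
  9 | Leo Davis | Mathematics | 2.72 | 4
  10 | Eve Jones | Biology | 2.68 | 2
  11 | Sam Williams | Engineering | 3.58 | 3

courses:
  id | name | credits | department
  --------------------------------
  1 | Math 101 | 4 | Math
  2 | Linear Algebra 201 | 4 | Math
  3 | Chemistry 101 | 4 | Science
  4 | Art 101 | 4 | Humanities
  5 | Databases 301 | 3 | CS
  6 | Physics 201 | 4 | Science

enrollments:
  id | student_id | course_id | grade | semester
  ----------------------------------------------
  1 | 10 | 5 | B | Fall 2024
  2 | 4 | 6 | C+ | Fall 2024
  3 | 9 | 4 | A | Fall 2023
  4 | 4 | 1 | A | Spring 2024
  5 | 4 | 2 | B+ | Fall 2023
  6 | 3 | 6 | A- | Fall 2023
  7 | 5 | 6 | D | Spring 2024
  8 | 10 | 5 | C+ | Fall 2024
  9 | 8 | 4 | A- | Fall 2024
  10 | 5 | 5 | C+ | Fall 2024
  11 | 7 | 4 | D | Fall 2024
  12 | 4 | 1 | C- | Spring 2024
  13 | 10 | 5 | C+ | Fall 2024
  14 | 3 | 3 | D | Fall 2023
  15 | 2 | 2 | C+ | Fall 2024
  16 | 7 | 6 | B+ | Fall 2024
SELECT SUM(credits) FROM courses WHERE department = 'CS'

Execution result:
3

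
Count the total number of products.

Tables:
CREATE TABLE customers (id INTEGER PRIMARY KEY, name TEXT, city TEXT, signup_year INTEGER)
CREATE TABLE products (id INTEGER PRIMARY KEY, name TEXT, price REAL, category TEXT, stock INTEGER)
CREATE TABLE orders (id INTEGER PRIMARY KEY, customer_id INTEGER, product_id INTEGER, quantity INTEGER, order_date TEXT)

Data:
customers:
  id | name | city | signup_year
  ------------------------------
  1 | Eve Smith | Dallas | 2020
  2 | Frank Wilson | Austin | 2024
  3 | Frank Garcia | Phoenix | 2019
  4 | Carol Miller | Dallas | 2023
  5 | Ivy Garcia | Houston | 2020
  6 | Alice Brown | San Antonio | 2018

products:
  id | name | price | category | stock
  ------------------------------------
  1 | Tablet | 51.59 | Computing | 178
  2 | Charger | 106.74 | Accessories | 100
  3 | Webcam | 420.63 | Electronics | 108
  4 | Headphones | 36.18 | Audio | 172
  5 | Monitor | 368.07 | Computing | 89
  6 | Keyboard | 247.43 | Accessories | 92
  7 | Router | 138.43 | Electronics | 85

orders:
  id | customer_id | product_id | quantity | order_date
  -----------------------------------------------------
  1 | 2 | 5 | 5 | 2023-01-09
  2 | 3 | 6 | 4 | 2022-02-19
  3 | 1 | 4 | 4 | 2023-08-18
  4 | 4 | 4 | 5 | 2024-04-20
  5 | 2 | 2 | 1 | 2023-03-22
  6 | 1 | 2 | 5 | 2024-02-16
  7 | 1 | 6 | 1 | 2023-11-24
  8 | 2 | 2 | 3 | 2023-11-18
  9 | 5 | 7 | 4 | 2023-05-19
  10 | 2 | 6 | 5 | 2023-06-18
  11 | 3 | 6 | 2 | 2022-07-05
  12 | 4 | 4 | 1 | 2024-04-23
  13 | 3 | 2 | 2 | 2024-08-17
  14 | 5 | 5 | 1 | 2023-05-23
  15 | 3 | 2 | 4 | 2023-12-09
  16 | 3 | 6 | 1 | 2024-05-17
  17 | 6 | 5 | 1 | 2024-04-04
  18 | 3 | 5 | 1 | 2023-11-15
SELECT COUNT(*) FROM products

Execution result:
7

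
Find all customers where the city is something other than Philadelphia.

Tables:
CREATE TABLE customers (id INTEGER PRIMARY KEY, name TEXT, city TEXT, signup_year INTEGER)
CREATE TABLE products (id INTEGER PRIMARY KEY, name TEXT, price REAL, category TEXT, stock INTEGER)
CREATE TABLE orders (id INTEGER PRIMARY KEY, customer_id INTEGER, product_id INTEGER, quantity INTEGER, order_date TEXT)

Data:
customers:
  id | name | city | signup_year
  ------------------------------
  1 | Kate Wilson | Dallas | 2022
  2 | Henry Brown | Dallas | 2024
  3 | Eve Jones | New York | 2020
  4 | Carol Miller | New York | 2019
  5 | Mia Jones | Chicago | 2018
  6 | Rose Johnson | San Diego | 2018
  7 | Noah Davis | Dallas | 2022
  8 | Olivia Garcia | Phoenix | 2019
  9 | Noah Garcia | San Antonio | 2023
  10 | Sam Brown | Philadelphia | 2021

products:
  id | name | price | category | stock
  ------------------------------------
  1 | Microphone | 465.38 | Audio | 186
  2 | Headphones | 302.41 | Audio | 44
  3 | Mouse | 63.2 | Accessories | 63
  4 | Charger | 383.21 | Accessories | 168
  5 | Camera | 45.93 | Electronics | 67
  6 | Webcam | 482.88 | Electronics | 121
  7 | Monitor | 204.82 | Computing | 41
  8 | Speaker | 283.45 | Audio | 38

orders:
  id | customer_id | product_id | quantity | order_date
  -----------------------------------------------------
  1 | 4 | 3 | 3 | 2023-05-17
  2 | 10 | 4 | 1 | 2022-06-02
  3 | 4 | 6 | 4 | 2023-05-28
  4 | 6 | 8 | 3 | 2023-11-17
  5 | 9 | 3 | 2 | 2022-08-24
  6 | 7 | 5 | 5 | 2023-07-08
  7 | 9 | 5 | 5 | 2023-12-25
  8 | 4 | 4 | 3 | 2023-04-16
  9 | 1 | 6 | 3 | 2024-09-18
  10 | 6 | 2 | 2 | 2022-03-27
SELECT name, city FROM customers WHERE city <> 'Philadelphia'

Execution result:
name | city
Kate Wilson | Dallas
Henry Brown | Dallas
Eve Jones | New York
Carol Miller | New York
Mia Jones | Chicago
Rose Johnson | San Diego
Noah Davis | Dallas
Olivia Garcia | Phoenix
Noah Garcia | San Antonio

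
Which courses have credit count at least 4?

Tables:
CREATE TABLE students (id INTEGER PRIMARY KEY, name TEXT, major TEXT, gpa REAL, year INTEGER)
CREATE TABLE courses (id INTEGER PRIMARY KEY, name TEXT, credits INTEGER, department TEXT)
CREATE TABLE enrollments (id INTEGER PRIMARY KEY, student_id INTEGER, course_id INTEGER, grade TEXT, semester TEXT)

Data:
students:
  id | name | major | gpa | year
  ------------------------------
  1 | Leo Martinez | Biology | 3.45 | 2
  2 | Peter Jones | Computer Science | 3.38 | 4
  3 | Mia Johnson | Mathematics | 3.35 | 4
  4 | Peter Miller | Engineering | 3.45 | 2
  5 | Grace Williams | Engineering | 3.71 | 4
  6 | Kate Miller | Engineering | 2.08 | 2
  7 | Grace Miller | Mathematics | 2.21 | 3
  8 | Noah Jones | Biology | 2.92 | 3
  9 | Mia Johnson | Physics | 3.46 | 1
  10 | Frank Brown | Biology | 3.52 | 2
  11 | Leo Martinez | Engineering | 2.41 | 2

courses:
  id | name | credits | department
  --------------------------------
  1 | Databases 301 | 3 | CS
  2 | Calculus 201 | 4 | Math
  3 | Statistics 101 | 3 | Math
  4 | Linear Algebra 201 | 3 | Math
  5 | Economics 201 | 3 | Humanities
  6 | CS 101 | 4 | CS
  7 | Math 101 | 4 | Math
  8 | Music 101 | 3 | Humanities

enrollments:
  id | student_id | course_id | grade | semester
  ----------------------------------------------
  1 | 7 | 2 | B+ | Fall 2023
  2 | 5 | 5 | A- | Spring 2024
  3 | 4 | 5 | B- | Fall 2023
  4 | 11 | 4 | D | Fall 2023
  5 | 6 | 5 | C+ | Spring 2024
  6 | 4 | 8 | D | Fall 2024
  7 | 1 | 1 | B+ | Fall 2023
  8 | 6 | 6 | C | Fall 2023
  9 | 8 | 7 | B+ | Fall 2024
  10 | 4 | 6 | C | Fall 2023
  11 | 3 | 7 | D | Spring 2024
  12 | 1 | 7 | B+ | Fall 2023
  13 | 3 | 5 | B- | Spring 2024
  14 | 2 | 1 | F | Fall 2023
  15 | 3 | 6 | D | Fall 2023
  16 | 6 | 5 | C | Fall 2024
SELECT name, credits FROM courses WHERE credits >= 4

Execution result:
name | credits
Calculus 201 | 4
CS 101 | 4
Math 101 | 4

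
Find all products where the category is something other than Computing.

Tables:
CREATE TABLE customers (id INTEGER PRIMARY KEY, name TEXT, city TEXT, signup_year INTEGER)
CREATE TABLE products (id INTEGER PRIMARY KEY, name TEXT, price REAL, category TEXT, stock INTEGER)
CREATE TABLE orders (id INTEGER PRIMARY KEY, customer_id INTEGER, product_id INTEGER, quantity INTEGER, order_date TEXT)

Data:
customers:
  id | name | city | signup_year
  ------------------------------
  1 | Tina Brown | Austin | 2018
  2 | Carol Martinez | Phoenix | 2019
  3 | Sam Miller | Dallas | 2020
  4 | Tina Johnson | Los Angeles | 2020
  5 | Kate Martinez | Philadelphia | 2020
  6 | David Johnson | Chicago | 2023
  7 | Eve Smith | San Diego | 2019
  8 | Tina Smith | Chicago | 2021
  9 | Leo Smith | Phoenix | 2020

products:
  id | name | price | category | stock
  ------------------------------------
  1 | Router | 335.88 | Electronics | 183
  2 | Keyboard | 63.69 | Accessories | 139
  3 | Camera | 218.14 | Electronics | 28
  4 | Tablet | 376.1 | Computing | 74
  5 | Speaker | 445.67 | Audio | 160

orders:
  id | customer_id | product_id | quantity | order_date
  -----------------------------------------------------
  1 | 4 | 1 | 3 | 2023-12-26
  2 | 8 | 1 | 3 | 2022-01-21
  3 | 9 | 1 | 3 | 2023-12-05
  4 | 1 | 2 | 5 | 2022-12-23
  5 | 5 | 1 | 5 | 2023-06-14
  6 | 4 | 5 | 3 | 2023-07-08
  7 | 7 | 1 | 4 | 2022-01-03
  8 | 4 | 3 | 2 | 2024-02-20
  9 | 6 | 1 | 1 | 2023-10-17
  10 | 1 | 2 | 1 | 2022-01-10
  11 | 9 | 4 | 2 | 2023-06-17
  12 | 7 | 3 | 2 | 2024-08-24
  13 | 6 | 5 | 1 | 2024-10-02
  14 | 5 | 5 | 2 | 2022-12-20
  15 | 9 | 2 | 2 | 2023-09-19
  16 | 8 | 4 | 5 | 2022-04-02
SELECT name, category FROM products WHERE category <> 'Computing'

Execution result:
name | category
Router | Electronics
Keyboard | Accessories
Camera | Electronics
Speaker | Audio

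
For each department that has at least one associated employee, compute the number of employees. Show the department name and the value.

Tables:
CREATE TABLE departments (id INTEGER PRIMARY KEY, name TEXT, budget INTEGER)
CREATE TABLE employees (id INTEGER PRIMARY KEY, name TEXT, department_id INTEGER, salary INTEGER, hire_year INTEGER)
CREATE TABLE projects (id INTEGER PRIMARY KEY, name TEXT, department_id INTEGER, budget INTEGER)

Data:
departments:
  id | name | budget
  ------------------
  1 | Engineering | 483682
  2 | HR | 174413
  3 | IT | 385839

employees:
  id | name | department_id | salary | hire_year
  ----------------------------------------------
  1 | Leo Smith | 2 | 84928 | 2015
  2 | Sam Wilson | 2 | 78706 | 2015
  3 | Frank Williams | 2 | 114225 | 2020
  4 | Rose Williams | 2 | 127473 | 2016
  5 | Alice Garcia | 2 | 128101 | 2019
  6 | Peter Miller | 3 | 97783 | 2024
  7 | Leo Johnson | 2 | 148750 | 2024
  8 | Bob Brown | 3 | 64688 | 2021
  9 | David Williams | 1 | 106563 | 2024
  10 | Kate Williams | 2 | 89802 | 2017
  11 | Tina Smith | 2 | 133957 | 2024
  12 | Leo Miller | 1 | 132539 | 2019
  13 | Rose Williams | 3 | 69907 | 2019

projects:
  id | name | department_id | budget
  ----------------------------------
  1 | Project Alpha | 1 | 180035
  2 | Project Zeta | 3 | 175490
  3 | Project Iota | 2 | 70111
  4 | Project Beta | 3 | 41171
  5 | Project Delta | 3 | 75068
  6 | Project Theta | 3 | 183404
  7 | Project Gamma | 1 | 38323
SELECT p.name, COUNT(*) AS n FROM employees c JOIN departments p ON c.department_id = p.id GROUP BY p.id, p.name

Execution result:
name | n
Engineering | 2
HR | 8
IT | 3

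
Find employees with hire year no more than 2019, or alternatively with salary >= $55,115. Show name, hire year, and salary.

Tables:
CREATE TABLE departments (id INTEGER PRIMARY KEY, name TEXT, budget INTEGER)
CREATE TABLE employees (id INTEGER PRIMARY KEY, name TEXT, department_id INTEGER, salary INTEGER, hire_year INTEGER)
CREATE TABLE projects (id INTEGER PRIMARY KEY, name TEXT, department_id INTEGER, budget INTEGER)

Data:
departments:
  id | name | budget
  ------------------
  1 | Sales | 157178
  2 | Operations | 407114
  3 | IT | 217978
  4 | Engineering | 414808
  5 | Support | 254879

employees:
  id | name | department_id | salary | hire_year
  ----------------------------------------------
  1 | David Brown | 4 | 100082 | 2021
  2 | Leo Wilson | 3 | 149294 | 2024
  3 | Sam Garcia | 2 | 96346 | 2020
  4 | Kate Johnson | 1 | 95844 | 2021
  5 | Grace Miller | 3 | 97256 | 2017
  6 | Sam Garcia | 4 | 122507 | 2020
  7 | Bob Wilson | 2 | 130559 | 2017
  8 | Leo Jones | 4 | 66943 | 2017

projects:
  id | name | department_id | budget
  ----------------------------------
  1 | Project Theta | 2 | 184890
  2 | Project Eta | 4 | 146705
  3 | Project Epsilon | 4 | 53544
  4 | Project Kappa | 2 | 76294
SELECT name, hire_year, salary FROM employees WHERE hire_year <= 2019 OR salary >= 55115

Execution result:
name | hire_year | salary
David Brown | 2021 | 100082
Leo Wilson | 2024 | 149294
Sam Garcia | 2020 | 96346
Kate Johnson | 2021 | 95844
Grace Miller | 2017 | 97256
Sam Garcia | 2020 | 122507
Bob Wilson | 2017 | 130559
Leo Jones | 2017 | 66943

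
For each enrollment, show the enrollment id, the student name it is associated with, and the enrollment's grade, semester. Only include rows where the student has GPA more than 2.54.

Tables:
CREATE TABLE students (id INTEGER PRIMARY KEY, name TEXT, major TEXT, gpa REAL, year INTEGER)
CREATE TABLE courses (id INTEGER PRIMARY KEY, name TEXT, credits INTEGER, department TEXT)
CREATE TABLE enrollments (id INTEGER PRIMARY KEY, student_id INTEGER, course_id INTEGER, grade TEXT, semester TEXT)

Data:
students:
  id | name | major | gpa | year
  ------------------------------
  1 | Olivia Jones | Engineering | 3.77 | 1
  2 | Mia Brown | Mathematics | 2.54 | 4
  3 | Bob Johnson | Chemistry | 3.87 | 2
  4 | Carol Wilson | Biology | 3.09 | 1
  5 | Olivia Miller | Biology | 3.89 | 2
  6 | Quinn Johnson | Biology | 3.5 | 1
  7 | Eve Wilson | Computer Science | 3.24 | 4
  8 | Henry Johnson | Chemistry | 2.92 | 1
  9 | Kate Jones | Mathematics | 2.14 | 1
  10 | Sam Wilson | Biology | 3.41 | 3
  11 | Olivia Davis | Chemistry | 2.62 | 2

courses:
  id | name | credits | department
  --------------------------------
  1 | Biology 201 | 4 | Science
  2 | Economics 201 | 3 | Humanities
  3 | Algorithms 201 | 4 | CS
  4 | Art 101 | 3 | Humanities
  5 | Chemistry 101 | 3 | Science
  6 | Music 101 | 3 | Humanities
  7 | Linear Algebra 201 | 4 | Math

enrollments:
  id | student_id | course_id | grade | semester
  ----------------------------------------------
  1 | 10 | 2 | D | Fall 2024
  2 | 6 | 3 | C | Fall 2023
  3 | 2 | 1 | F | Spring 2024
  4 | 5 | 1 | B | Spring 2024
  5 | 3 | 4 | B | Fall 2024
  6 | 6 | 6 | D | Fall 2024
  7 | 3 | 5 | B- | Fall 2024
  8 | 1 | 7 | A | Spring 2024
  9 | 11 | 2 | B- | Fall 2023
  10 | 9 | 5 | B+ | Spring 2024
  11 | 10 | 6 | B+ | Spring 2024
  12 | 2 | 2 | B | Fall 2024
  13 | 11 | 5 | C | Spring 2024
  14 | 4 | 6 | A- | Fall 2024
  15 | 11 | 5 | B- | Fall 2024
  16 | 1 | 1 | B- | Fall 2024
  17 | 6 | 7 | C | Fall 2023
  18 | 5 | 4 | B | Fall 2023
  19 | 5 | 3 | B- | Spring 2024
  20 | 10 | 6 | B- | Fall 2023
SELECT c.id, p.name AS student, c.grade, c.semester FROM enrollments c JOIN students p ON c.student_id = p.id WHERE p.gpa > 2.54

Execution result:
id | student | grade | semester
1 | Sam Wilson | D | Fall 2024
2 | Quinn Johnson | C | Fall 2023
4 | Olivia Miller | B | Spring 2024
5 | Bob Johnson | B | Fall 2024
6 | Quinn Johnson | D | Fall 2024
7 | Bob Johnson | B- | Fall 2024
8 | Olivia Jones | A | Spring 2024
9 | Olivia Davis | B- | Fall 2023
11 | Sam Wilson | B+ | Spring 2024
13 | Olivia Davis | C | Spring 2024
14 | Carol Wilson | A- | Fall 2024
15 | Olivia Davis | B- | Fall 2024
16 | Olivia Jones | B- | Fall 2024
17 | Quinn Johnson | C | Fall 2023
18 | Olivia Miller | B | Fall 2023
19 | Olivia Miller | B- | Spring 2024
20 | Sam Wilson | B- | Fall 2023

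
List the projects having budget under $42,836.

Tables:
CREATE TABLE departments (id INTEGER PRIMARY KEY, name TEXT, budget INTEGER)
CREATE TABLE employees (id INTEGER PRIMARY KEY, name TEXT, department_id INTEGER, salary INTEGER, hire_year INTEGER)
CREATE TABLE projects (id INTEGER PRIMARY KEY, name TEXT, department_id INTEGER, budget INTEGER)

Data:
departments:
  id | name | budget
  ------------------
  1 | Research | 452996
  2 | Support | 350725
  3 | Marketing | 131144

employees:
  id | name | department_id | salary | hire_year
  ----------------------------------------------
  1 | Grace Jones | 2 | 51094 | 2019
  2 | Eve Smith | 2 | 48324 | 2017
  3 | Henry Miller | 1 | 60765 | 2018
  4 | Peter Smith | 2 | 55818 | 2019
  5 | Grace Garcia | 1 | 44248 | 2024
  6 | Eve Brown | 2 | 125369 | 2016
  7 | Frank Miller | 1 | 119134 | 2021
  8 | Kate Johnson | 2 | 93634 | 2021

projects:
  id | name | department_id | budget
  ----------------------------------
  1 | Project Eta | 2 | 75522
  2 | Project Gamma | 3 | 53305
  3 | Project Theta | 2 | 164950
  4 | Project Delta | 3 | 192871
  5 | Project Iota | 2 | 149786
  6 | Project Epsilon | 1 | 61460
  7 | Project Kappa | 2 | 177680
SELECT name, budget FROM projects WHERE budget < 42836

Execution result:
(no rows)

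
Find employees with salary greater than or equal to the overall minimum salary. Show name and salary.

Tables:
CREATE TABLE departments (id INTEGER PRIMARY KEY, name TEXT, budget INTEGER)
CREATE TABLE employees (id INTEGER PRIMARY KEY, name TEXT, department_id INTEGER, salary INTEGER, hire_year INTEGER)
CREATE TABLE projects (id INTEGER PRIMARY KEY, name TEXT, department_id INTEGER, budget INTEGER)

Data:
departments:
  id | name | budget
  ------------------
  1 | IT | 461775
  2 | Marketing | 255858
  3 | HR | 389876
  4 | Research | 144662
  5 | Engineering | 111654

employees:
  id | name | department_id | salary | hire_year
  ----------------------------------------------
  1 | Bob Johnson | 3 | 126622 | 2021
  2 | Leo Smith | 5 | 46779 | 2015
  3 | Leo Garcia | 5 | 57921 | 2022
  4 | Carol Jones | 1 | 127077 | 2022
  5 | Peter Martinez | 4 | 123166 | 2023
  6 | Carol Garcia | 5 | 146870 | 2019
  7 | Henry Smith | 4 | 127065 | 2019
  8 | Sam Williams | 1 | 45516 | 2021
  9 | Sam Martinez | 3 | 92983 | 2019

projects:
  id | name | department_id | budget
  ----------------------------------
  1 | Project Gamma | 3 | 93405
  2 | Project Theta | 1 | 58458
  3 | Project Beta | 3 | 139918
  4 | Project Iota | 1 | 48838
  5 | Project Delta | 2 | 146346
SELECT name, salary FROM employees WHERE salary >= (SELECT MIN(salary) FROM employees)

Execution result:
name | salary
Bob Johnson | 126622
Leo Smith | 46779
Leo Garcia | 57921
Carol Jones | 127077
Peter Martinez | 123166
Carol Garcia | 146870
Henry Smith | 127065
Sam Williams | 45516
Sam Martinez | 92983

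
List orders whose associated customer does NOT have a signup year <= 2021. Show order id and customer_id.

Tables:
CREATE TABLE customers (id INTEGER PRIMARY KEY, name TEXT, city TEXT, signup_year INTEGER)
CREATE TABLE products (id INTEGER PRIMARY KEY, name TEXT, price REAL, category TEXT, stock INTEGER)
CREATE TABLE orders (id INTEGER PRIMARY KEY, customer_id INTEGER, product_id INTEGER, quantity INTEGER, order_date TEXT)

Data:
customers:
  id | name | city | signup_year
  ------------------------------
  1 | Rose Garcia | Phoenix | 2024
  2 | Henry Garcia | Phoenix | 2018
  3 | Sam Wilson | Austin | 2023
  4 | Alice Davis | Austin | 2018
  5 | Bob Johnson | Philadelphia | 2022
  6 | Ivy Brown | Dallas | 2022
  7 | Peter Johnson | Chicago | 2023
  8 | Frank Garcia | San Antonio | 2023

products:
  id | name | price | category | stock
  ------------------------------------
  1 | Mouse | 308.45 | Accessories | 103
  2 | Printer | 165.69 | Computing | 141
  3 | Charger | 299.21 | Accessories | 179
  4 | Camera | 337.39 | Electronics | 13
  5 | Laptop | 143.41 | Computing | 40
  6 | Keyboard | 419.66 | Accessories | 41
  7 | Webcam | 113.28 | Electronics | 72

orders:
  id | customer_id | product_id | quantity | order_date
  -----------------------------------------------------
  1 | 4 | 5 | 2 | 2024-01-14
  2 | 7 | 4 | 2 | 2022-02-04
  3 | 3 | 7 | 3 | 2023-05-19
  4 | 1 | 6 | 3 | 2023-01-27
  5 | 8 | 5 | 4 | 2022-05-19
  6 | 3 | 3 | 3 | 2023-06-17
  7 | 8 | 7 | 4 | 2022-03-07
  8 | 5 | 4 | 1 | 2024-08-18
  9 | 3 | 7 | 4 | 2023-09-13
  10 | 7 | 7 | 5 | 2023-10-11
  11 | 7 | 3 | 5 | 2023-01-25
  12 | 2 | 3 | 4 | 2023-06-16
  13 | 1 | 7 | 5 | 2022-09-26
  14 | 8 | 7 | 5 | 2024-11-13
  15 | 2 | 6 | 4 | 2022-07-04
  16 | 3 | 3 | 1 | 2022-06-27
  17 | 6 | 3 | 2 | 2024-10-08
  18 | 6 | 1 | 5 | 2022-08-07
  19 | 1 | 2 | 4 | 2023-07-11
SELECT id, customer_id FROM orders WHERE customer_id NOT IN (SELECT id FROM customers WHERE signup_year <= 2021)

Execution result:
id | customer_id
2 | 7
3 | 3
4 | 1
5 | 8
6 | 3
7 | 8
8 | 5
9 | 3
10 | 7
11 | 7
13 | 1
14 | 8
16 | 3
17 | 6
18 | 6
19 | 1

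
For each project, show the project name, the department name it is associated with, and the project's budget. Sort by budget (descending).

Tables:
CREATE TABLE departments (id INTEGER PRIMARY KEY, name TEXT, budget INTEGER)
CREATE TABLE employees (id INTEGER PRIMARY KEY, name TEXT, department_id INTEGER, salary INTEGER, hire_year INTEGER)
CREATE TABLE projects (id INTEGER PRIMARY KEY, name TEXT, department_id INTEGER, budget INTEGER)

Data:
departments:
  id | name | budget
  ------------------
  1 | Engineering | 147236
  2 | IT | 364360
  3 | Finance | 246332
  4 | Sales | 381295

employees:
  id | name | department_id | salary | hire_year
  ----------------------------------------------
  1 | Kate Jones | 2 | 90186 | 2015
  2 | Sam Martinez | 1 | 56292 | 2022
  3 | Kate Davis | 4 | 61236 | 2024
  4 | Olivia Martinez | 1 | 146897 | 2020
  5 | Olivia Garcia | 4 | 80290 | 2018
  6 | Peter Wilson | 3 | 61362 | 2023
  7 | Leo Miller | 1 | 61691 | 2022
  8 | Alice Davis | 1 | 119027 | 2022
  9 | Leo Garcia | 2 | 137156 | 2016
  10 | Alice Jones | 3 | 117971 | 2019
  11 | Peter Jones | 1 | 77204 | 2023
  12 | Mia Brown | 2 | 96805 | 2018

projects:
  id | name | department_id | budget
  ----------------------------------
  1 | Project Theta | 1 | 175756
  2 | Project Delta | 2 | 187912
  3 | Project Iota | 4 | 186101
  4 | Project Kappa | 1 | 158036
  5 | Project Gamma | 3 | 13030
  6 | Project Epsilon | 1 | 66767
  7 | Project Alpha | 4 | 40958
SELECT c.name, p.name AS department, c.budget FROM projects c JOIN departments p ON c.department_id = p.id ORDER BY c.budget DESC

Execution result:
name | department | budget
Project Delta | IT | 187912
Project Iota | Sales | 186101
Project Theta | Engineering | 175756
Project Kappa | Engineering | 158036
Project Epsilon | Engineering | 66767
Project Alpha | Sales | 40958
Project Gamma | Finance | 13030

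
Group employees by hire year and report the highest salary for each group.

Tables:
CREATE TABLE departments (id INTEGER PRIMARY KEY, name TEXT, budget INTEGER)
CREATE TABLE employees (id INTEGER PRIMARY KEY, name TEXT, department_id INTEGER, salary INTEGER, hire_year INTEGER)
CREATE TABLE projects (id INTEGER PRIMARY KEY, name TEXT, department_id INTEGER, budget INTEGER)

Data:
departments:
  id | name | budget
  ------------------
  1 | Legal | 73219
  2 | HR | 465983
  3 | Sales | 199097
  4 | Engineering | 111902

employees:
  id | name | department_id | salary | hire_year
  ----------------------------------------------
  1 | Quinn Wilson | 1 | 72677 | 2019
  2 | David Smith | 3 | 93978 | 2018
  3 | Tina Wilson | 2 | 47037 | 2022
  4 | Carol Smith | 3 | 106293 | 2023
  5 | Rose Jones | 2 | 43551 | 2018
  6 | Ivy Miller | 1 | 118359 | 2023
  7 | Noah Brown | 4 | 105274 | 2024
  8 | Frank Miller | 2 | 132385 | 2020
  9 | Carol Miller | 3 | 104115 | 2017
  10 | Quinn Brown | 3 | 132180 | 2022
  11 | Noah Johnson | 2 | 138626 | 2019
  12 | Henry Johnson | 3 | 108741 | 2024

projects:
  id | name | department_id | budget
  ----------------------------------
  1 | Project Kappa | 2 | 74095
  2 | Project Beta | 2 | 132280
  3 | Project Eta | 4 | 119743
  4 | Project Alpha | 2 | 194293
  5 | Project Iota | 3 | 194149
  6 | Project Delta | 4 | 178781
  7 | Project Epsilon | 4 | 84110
SELECT hire_year, MAX(salary) AS max_salary FROM employees GROUP BY hire_year

Execution result:
hire_year | max_salary
2017 | 104115
2018 | 93978
2019 | 138626
2020 | 132385
2022 | 132180
2023 | 118359
2024 | 108741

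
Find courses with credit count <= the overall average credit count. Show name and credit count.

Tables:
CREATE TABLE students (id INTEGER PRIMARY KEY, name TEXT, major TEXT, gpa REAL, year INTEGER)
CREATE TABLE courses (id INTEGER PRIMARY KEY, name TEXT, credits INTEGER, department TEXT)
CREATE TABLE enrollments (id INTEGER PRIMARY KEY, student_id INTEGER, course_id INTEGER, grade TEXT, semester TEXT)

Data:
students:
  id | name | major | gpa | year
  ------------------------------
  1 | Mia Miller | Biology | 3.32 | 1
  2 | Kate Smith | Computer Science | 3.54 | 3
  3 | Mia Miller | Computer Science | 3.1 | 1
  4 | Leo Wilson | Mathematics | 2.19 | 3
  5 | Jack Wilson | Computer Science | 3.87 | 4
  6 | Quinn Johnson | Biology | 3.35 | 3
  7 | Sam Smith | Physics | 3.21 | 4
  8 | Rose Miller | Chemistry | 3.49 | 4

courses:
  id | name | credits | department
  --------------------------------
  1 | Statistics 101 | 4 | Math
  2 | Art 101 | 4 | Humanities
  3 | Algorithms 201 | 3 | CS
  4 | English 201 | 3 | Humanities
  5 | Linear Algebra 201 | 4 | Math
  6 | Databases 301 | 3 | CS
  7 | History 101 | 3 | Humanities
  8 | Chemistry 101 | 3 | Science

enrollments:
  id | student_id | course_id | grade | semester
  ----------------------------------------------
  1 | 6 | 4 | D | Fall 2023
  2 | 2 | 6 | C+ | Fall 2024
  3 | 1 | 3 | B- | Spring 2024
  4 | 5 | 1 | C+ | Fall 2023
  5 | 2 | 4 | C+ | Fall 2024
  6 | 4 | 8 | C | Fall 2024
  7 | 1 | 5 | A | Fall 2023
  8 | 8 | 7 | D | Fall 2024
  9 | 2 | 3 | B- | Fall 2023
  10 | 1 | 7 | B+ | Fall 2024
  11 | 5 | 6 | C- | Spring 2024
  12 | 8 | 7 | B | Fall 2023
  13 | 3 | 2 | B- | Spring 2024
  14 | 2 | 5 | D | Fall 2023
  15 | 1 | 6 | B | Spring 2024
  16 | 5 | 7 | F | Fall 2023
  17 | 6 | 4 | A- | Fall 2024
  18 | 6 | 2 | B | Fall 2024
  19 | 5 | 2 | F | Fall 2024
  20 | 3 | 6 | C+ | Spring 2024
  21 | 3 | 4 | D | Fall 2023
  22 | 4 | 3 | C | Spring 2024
SELECT name, credits FROM courses WHERE credits <= (SELECT AVG(credits) FROM courses)

Execution result:
name | credits
Algorithms 201 | 3
English 201 | 3
Databases 301 | 3
History 101 | 3
Chemistry 101 | 3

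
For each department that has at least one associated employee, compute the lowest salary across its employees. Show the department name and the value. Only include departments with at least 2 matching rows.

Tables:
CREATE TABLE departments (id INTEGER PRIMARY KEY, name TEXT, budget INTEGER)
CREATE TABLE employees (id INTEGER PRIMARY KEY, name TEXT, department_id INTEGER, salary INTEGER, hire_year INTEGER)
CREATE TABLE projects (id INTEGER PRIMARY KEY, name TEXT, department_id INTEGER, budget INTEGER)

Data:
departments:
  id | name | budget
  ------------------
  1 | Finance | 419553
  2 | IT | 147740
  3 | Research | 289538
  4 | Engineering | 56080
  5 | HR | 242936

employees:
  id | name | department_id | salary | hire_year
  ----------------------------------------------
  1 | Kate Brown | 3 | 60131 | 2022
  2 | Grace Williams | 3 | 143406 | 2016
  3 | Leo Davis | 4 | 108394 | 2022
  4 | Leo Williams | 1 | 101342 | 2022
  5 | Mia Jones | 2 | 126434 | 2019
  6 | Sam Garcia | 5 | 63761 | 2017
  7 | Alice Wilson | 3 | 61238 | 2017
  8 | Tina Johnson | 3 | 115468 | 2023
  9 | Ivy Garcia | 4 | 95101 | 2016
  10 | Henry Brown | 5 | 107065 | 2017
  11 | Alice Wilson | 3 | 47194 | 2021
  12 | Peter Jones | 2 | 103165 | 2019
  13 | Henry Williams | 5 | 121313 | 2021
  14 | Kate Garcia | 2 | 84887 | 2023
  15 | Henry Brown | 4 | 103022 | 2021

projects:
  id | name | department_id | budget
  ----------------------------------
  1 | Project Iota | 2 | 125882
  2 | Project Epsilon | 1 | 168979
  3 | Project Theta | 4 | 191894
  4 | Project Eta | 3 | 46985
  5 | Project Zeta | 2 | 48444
SELECT p.name, MIN(c.salary) AS min_salary FROM employees c JOIN departments p ON c.department_id = p.id GROUP BY p.id, p.name HAVING COUNT(*) >= 2

Execution result:
name | min_salary
IT | 84887
Research | 47194
Engineering | 95101
HR | 63761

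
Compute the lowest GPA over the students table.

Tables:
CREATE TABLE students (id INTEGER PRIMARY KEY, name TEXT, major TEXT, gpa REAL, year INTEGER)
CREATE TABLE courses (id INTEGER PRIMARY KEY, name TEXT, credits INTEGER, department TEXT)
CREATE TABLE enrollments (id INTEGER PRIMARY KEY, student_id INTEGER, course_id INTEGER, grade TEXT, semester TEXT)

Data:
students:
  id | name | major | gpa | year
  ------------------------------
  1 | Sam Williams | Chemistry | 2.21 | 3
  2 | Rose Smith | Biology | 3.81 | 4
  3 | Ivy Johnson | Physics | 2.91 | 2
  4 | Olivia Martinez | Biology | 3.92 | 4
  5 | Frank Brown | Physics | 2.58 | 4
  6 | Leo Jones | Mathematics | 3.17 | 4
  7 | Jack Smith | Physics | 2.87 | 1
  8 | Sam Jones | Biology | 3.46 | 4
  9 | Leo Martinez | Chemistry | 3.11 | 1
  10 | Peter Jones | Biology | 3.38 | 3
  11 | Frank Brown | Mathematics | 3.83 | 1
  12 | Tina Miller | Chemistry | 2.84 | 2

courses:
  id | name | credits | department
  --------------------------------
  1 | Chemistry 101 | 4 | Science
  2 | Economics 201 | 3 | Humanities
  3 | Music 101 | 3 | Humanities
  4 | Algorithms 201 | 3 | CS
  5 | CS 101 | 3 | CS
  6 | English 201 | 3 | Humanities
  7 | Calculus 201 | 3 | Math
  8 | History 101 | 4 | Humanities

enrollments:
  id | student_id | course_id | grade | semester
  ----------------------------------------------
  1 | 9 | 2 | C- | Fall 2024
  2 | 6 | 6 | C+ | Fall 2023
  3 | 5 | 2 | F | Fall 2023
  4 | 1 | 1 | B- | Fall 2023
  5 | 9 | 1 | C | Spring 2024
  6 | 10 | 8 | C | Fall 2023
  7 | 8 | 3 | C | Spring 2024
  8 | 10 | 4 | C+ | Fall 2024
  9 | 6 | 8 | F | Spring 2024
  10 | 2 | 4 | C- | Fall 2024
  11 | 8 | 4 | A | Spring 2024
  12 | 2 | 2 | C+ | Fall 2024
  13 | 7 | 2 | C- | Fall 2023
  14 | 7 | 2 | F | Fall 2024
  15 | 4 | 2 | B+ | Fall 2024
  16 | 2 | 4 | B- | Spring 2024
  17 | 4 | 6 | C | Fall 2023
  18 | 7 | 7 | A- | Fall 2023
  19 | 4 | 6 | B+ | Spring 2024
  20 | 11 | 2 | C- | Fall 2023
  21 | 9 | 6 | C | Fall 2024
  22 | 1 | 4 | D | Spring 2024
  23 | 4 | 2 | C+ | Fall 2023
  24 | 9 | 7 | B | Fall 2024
SELECT MIN(gpa) FROM students

Execution result:
2.21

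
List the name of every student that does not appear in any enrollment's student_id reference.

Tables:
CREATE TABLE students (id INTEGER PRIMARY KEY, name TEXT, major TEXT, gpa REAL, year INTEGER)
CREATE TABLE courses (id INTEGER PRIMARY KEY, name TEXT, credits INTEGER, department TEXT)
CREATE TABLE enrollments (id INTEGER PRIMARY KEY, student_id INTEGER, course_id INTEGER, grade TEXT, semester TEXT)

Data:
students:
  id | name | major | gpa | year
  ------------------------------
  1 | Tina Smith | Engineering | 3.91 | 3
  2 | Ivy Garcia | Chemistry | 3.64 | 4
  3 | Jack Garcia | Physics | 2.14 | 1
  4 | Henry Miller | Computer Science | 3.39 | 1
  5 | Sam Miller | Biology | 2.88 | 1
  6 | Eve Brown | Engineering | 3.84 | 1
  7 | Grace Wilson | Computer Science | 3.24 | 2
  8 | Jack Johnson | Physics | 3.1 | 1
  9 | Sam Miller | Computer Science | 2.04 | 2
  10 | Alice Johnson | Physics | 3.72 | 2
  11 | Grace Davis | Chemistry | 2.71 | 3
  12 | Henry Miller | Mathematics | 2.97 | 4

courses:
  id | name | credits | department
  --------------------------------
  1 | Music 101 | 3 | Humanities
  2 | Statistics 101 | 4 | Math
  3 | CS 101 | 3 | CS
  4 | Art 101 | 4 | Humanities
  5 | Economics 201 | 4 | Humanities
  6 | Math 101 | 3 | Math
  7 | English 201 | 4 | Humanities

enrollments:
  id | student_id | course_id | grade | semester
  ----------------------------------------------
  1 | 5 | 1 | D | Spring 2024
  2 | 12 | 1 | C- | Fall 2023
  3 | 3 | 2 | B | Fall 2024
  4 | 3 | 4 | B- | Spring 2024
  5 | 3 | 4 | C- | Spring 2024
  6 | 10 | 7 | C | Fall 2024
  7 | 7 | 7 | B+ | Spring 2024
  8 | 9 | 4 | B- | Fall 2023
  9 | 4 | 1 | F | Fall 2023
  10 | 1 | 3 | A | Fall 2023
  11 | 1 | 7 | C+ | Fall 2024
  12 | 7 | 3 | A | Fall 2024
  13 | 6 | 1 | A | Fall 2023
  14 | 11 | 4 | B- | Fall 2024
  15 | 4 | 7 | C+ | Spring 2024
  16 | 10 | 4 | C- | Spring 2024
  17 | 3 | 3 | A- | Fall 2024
SELECT p.name FROM students p LEFT JOIN enrollments c ON c.student_id = p.id WHERE c.id IS NULL

Execution result:
name
Ivy Garcia
Jack Johnson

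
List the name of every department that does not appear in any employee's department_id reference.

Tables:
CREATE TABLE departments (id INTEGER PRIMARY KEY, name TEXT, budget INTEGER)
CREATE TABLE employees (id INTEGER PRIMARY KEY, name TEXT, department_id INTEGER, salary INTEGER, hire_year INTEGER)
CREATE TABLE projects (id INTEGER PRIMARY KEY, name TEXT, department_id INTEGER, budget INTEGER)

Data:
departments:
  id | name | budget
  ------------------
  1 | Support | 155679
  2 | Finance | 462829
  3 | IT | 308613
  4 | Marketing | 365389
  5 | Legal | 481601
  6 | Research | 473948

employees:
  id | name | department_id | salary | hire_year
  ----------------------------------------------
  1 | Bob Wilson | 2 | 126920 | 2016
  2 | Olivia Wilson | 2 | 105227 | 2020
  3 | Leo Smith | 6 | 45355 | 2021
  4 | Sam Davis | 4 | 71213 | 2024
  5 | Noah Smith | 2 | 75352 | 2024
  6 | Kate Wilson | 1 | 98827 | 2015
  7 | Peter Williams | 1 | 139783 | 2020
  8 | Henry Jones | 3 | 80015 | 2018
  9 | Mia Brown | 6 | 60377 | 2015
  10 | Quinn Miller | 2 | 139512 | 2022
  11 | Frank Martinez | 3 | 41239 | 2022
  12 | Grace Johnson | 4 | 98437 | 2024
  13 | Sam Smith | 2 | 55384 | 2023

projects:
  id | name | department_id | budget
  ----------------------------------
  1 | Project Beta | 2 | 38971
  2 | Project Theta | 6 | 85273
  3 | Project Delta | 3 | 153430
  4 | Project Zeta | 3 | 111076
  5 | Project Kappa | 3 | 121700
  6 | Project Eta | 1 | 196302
SELECT p.name FROM departments p LEFT JOIN employees c ON c.department_id = p.id WHERE c.id IS NULL

Execution result:
Legal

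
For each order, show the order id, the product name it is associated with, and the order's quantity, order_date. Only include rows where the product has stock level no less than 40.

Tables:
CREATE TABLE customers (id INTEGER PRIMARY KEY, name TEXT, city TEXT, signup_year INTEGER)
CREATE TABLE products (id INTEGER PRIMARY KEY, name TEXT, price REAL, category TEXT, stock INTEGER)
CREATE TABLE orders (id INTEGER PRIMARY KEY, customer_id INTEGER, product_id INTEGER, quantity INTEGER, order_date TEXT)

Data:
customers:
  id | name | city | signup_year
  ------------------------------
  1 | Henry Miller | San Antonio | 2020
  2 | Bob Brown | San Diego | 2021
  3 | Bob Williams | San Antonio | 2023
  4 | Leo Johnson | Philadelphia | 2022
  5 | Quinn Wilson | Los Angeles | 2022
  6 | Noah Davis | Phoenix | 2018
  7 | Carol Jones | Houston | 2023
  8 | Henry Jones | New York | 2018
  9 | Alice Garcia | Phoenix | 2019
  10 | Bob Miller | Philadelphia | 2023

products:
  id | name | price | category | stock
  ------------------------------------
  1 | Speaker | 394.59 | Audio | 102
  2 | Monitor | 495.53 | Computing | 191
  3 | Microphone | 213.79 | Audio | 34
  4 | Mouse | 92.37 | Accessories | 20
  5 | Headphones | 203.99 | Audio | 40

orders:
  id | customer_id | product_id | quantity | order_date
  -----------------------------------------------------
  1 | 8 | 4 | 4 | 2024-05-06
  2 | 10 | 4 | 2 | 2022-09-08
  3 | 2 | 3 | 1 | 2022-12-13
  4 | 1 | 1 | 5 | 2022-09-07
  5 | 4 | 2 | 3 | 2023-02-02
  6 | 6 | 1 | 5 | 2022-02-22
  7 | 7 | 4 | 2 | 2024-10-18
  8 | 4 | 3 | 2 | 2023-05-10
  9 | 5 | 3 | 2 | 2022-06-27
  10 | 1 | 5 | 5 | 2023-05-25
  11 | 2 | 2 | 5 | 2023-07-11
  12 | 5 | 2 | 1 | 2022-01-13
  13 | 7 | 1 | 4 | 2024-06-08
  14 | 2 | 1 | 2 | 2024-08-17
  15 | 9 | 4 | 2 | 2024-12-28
SELECT c.id, p.name AS product, c.quantity, c.order_date FROM orders c JOIN products p ON c.product_id = p.id WHERE p.stock >= 40

Execution result:
id | product | quantity | order_date
4 | Speaker | 5 | 2022-09-07
5 | Monitor | 3 | 2023-02-02
6 | Speaker | 5 | 2022-02-22
10 | Headphones | 5 | 2023-05-25
11 | Monitor | 5 | 2023-07-11
12 | Monitor | 1 | 2022-01-13
13 | Speaker | 4 | 2024-06-08
14 | Speaker | 2 | 2024-08-17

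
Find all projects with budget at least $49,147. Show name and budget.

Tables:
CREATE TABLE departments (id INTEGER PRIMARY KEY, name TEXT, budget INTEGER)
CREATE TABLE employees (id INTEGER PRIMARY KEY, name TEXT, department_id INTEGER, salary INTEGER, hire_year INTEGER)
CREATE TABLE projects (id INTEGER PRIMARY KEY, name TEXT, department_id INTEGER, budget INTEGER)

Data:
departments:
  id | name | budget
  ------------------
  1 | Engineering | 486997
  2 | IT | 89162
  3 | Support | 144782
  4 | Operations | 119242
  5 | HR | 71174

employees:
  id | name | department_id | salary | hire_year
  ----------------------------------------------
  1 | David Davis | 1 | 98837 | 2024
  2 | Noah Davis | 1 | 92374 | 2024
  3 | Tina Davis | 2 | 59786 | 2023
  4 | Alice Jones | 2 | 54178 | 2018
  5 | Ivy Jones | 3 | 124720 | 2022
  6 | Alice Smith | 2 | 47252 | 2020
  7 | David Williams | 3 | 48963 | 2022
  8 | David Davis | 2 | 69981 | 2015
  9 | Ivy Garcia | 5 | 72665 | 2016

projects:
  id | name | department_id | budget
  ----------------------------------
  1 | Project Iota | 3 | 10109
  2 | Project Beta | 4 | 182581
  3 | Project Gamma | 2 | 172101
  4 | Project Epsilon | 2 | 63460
SELECT name, budget FROM projects WHERE budget >= 49147

Execution result:
name | budget
Project Beta | 182581
Project Gamma | 172101
Project Epsilon | 63460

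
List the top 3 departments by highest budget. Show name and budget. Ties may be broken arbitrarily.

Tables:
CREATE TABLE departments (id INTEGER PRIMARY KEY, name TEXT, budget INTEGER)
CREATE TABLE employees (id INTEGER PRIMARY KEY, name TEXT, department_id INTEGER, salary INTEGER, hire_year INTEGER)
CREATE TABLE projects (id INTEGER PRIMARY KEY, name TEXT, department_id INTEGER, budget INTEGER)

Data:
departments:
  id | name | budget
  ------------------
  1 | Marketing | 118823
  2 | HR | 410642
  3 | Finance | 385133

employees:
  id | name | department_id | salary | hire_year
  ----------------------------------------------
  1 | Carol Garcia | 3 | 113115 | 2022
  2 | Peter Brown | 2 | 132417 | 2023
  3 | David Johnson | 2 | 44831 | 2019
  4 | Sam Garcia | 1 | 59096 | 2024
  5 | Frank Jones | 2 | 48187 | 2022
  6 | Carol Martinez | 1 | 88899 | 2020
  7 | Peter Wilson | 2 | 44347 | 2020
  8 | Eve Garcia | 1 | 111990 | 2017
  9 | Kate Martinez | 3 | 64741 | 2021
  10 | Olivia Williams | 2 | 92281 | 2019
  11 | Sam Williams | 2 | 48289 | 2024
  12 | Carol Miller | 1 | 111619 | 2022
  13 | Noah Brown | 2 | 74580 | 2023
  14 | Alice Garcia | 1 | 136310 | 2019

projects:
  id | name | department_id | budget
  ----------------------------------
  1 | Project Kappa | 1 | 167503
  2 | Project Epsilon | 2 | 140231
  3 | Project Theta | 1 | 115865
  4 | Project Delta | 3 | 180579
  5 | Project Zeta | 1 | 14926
SELECT name, budget FROM departments ORDER BY budget DESC LIMIT 3

Execution result:
name | budget
HR | 410642
Finance | 385133
Marketing | 118823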